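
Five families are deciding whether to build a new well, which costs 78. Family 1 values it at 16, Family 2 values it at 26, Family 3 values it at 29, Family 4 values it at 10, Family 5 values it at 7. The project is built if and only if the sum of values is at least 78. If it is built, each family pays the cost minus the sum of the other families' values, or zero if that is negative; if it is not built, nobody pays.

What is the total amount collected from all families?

Total value 88 ≥ cost 78, so it is built.
Family 1: others sum to 72; max(0, 78 - 72) = 6.
Family 2: others sum to 62; max(0, 78 - 62) = 16.
Family 3: others sum to 59; max(0, 78 - 59) = 19.
Family 4: others sum to 78; max(0, 78 - 78) = 0.
Family 5: others sum to 81; max(0, 78 - 81) = 0.
Total collected = 6 + 16 + 19 + 0 + 0 = 41.

41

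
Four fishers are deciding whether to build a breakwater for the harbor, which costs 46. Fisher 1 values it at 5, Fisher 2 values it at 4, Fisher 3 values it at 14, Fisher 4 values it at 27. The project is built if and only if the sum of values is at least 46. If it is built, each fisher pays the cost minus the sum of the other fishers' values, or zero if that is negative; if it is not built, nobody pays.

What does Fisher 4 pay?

Total value 50 ≥ cost 46, so the project is built.
The other fishers' values sum to 23.
Cost minus that sum is 46 - 23 = 23.

23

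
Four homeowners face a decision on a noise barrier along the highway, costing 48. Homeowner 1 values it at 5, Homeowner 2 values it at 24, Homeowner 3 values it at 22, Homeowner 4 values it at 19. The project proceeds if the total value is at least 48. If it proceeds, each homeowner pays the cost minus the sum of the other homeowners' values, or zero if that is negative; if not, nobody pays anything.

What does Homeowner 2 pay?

2

Total value 70 ≥ cost 48, so the project is built.
The other homeowners' values sum to 46.
Cost minus that sum is 48 - 46 = 2.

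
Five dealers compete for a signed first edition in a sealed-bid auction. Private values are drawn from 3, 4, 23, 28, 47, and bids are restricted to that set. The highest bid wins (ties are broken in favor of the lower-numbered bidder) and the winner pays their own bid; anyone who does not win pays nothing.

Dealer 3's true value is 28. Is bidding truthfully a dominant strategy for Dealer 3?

No

Consider the case where Dealer 1 bids 3, Dealer 2 bids 3, Dealer 4 bids 3 and Dealer 5 bids 3.
Truthful bid 28: wins, pays 28, utility 28 - 28 = 0.
Bid 4 instead: wins, pays 4, utility 28 - 4 = 24.
Since 24 > 0, bidding 4 is strictly better here, so truthful bidding is not dominant.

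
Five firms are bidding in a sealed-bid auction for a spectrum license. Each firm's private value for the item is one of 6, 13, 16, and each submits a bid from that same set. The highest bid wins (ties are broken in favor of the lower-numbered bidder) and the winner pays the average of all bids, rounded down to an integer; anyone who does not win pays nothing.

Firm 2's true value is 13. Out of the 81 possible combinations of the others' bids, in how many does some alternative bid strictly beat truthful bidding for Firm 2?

Others bid (6, 6, 6, 16): truth gives 0; bid 16 gives 3 > 0. Violating.
Others bid (6, 6, 13, 16): truth gives 0; bid 16 gives 2 > 0. Violating.
Others bid (6, 6, 16, 6): truth gives 0; bid 16 gives 3 > 0. Violating.
Others bid (6, 6, 16, 13): truth gives 0; bid 16 gives 2 > 0. Violating.
Others bid (6, 6, 6, 6): truth gives 6; no alternative beats it.
Others bid (6, 6, 6, 13): truth gives 5; no alternative beats it.
(Checking all 81 profiles: 31 have a profitable deviation, 50 do not.)

31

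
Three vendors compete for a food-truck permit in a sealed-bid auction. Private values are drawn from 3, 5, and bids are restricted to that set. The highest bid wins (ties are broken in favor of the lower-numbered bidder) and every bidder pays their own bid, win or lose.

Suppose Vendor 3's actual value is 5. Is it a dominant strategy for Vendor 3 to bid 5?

No

Consider the case where Vendor 1 bids 3 and Vendor 2 bids 5.
Truthful bid 5: loses but pays 5, utility -5.
Bid 3 instead: loses but pays 3, utility -3.
Since -3 > -5, bidding 3 is strictly better here, so truthful bidding is not dominant.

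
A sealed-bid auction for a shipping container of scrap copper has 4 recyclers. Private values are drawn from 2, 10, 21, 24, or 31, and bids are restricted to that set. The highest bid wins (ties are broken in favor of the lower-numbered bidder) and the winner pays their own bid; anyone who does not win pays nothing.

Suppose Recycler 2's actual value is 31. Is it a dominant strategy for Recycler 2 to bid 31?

No

Consider the case where Recycler 1 bids 2, Recycler 3 bids 2 and Recycler 4 bids 2.
Truthful bid 31: wins, pays 31, utility 31 - 31 = 0.
Bid 10 instead: wins, pays 10, utility 31 - 10 = 21.
Since 21 > 0, bidding 10 is strictly better here, so truthful bidding is not dominant.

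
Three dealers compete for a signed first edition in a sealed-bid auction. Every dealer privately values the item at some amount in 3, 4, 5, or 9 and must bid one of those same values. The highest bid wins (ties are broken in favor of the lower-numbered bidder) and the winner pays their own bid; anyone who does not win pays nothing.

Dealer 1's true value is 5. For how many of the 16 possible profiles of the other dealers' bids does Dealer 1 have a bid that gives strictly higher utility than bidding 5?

Others bid (3, 3): truth gives 0; bid 3 gives 2 > 0. Violating.
Others bid (3, 4): truth gives 0; bid 4 gives 1 > 0. Violating.
Others bid (4, 3): truth gives 0; bid 4 gives 1 > 0. Violating.
Others bid (4, 4): truth gives 0; bid 4 gives 1 > 0. Violating.
Others bid (3, 5): truth gives 0; no alternative beats it.
Others bid (3, 9): truth gives 0; no alternative beats it.
(Checking all 16 profiles: 4 have a profitable deviation, 12 do not.)

4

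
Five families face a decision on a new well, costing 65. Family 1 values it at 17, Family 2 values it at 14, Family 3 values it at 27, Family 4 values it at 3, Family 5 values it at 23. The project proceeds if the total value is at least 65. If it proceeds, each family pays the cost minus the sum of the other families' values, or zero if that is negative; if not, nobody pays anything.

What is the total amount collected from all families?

Total value 84 ≥ cost 65, so it is built.
Family 1: others sum to 67; max(0, 65 - 67) = 0.
Family 2: others sum to 70; max(0, 65 - 70) = 0.
Family 3: others sum to 57; max(0, 65 - 57) = 8.
Family 4: others sum to 81; max(0, 65 - 81) = 0.
Family 5: others sum to 61; max(0, 65 - 61) = 4.
Total collected = 0 + 0 + 8 + 0 + 4 = 12.

12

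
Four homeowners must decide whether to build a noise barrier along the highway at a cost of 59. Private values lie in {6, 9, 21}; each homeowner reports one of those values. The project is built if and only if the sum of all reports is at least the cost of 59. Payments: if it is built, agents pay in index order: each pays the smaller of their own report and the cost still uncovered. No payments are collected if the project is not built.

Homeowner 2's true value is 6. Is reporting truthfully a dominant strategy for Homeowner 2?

Check each profile of the others' reports and compare truth against every alternative report.
Others report (9, 21, 21): truth gives 0, best alternative gives -3.
Others report (21, 9, 21): truth gives 0, best alternative gives -3.
Others report (21, 21, 9): truth gives 0, best alternative gives -3.
Others report (21, 21, 21): truth gives 0, best alternative gives -3.
Others report (6, 6, 6): truth gives 0, best alternative gives 0.
Others report (6, 6, 9): truth gives 0, best alternative gives 0.
(Remaining 21 profiles checked similarly; truth is weakly best in each.)
In every case the truthful report is at least as good as any alternative, so it is a dominant strategy.

Yes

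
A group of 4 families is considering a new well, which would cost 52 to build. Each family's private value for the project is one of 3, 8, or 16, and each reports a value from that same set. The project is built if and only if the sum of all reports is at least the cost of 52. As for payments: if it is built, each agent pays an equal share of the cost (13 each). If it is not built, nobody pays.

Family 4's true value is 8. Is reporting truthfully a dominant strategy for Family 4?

No

Consider the case where Family 1 reports 16, Family 2 reports 16 and Family 3 reports 16.
Truthful report 8: project built, pays 13, utility 8 - 13 = -5.
Report 3 instead: project not built, utility 0.
Since 0 > -5, reporting 3 is strictly better here, so truthful reporting is not dominant.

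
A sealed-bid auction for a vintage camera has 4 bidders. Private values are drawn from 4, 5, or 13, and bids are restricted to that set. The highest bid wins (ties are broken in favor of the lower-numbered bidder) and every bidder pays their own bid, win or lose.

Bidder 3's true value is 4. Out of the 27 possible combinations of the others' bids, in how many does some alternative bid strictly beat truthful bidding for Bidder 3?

2

Others bid (4, 4, 4): truth gives -4; bid 5 gives -1 > -4. Violating.
Others bid (4, 4, 5): truth gives -4; bid 5 gives -1 > -4. Violating.
Others bid (4, 4, 13): truth gives -4; no alternative beats it.
Others bid (4, 5, 4): truth gives -4; no alternative beats it.
(Checking all 27 profiles: 2 have a profitable deviation, 25 do not.)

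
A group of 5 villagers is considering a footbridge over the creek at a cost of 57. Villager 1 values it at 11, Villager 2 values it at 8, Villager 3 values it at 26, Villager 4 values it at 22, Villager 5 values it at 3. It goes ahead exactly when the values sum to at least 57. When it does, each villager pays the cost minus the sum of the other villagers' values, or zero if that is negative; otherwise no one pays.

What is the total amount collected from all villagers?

Total value 70 ≥ cost 57, so it is built.
Villager 1: others sum to 59; max(0, 57 - 59) = 0.
Villager 2: others sum to 62; max(0, 57 - 62) = 0.
Villager 3: others sum to 44; max(0, 57 - 44) = 13.
Villager 4: others sum to 48; max(0, 57 - 48) = 9.
Villager 5: others sum to 67; max(0, 57 - 67) = 0.
Total collected = 0 + 0 + 13 + 9 + 0 = 22.

22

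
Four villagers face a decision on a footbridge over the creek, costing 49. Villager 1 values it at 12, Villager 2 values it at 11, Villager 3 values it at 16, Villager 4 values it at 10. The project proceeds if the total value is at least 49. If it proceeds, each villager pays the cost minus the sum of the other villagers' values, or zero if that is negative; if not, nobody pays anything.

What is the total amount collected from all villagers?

Total value 49 ≥ cost 49, so it is built.
Villager 1: others sum to 37; max(0, 49 - 37) = 12.
Villager 2: others sum to 38; max(0, 49 - 38) = 11.
Villager 3: others sum to 33; max(0, 49 - 33) = 16.
Villager 4: others sum to 39; max(0, 49 - 39) = 10.
Total collected = 12 + 11 + 16 + 10 = 49.

49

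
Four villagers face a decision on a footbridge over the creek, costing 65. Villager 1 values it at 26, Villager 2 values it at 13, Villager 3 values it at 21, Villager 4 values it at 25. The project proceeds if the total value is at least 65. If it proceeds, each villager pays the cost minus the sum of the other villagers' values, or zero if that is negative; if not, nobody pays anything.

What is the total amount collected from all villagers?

Total value 85 ≥ cost 65, so it is built.
Villager 1: others sum to 59; max(0, 65 - 59) = 6.
Villager 2: others sum to 72; max(0, 65 - 72) = 0.
Villager 3: others sum to 64; max(0, 65 - 64) = 1.
Villager 4: others sum to 60; max(0, 65 - 60) = 5.
Total collected = 6 + 0 + 1 + 5 = 12.

12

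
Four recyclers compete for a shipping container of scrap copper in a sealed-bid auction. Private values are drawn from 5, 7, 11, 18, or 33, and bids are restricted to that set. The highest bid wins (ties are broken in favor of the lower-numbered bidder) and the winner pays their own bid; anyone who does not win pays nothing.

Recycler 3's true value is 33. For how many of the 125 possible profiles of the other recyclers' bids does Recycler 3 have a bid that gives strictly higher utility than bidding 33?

36

Others bid (5, 5, 5): truth gives 0; bid 7 gives 26 > 0. Violating.
Others bid (5, 5, 7): truth gives 0; bid 7 gives 26 > 0. Violating.
Others bid (5, 5, 11): truth gives 0; bid 11 gives 22 > 0. Violating.
Others bid (5, 5, 18): truth gives 0; bid 18 gives 15 > 0. Violating.
Others bid (5, 5, 33): truth gives 0; no alternative beats it.
Others bid (5, 7, 33): truth gives 0; no alternative beats it.
(Checking all 125 profiles: 36 have a profitable deviation, 89 do not.)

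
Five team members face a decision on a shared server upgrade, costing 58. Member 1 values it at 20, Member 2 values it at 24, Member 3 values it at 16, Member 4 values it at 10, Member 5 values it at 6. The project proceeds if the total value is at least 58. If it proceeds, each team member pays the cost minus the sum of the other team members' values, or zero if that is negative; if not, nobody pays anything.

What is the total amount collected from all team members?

Total value 76 ≥ cost 58, so it is built.
Member 1: others sum to 56; max(0, 58 - 56) = 2.
Member 2: others sum to 52; max(0, 58 - 52) = 6.
Member 3: others sum to 60; max(0, 58 - 60) = 0.
Member 4: others sum to 66; max(0, 58 - 66) = 0.
Member 5: others sum to 70; max(0, 58 - 70) = 0.
Total collected = 2 + 6 + 0 + 0 + 0 = 8.

8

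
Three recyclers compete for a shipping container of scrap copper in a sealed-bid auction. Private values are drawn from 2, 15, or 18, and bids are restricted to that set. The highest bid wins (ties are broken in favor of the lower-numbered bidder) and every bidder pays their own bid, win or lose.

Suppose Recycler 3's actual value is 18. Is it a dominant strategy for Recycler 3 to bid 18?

Consider the case where Recycler 1 bids 2 and Recycler 2 bids 2.
Truthful bid 18: wins, pays 18, utility 18 - 18 = 0.
Bid 15 instead: wins, pays 15, utility 18 - 15 = 3.
Since 3 > 0, bidding 15 is strictly better here, so truthful bidding is not dominant.

No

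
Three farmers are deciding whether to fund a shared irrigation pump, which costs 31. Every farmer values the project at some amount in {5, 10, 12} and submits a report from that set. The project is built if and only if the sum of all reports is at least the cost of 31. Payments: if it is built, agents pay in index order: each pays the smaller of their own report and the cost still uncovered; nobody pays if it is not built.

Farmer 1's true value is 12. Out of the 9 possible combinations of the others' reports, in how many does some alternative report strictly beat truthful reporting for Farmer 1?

3

Others report (10, 12): truth gives 0; report 10 gives 2 > 0. Violating.
Others report (12, 10): truth gives 0; report 10 gives 2 > 0. Violating.
Others report (12, 12): truth gives 0; report 10 gives 2 > 0. Violating.
Others report (5, 5): truth gives 0; no alternative beats it.
Others report (5, 10): truth gives 0; no alternative beats it.
(Checking all 9 profiles: 3 have a profitable deviation, 6 do not.)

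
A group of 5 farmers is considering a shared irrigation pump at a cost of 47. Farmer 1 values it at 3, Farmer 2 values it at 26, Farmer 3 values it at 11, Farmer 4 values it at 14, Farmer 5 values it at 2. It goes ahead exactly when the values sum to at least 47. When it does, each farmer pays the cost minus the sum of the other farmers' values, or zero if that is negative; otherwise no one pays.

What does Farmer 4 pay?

5

Total value 56 ≥ cost 47, so the project is built.
The other farmers' values sum to 42.
Cost minus that sum is 47 - 42 = 5.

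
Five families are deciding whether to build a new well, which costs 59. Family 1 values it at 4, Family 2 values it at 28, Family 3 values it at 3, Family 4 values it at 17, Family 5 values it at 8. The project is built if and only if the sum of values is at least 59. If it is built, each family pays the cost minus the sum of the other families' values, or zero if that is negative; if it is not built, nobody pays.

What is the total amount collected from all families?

55

Total value 60 ≥ cost 59, so it is built.
Family 1: others sum to 56; max(0, 59 - 56) = 3.
Family 2: others sum to 32; max(0, 59 - 32) = 27.
Family 3: others sum to 57; max(0, 59 - 57) = 2.
Family 4: others sum to 43; max(0, 59 - 43) = 16.
Family 5: others sum to 52; max(0, 59 - 52) = 7.
Total collected = 3 + 27 + 2 + 16 + 7 = 55.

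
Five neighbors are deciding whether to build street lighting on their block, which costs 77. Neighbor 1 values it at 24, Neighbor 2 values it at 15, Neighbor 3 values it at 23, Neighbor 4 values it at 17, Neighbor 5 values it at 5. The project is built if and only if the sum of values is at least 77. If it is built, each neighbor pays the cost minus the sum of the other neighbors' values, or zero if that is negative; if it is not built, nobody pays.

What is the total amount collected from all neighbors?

Total value 84 ≥ cost 77, so it is built.
Neighbor 1: others sum to 60; max(0, 77 - 60) = 17.
Neighbor 2: others sum to 69; max(0, 77 - 69) = 8.
Neighbor 3: others sum to 61; max(0, 77 - 61) = 16.
Neighbor 4: others sum to 67; max(0, 77 - 67) = 10.
Neighbor 5: others sum to 79; max(0, 77 - 79) = 0.
Total collected = 17 + 8 + 16 + 10 + 0 = 51.

51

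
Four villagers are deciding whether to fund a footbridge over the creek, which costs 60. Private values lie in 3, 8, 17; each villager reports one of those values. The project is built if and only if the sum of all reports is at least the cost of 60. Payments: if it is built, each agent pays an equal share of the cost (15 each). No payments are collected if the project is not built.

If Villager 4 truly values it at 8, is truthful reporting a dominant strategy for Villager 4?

Yes

Check each profile of the others' reports and compare truth against every alternative report.
Others report (3, 3, 3): truth gives 0, best alternative gives 0.
Others report (3, 3, 8): truth gives 0, best alternative gives 0.
Others report (3, 3, 17): truth gives 0, best alternative gives 0.
Others report (3, 8, 3): truth gives 0, best alternative gives 0.
Others report (3, 8, 8): truth gives 0, best alternative gives 0.
Others report (3, 8, 17): truth gives 0, best alternative gives 0.
(Remaining 21 profiles checked similarly; truth is weakly best in each.)
In every case the truthful report is at least as good as any alternative, so it is a dominant strategy.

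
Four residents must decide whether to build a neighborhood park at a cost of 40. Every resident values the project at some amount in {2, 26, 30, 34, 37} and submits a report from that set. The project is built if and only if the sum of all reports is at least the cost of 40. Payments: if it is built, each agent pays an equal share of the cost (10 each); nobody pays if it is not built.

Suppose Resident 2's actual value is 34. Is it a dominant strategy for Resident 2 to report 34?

Check each profile of the others' reports and compare truth against every alternative report.
Others report (2, 2, 2): truth gives 24, best alternative gives 24.
Others report (2, 2, 26): truth gives 24, best alternative gives 24.
Others report (2, 2, 30): truth gives 24, best alternative gives 24.
Others report (2, 2, 34): truth gives 24, best alternative gives 24.
Others report (2, 2, 37): truth gives 24, best alternative gives 24.
Others report (2, 26, 2): truth gives 24, best alternative gives 24.
(Remaining 119 profiles checked similarly; truth is weakly best in each.)
In every case the truthful report is at least as good as any alternative, so it is a dominant strategy.

Yes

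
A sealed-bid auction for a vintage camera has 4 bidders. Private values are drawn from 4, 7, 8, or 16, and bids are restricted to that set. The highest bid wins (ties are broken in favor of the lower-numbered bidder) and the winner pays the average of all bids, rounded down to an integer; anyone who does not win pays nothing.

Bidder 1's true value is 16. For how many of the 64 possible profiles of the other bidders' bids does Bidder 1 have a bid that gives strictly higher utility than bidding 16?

Others bid (4, 4, 4): truth gives 9; bid 4 gives 12 > 9. Violating.
Others bid (4, 4, 7): truth gives 9; bid 7 gives 11 > 9. Violating.
Others bid (4, 4, 8): truth gives 8; bid 8 gives 10 > 8. Violating.
Others bid (4, 7, 4): truth gives 9; bid 7 gives 11 > 9. Violating.
Others bid (4, 4, 16): truth gives 6; no alternative beats it.
Others bid (4, 7, 16): truth gives 6; no alternative beats it.
(Checking all 64 profiles: 27 have a profitable deviation, 37 do not.)

27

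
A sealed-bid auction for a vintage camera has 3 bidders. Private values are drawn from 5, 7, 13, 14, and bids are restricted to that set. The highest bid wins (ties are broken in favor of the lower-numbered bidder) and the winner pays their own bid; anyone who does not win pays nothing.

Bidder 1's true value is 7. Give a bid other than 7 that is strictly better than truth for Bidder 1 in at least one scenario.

5

Suppose Bidder 2 bids 5 and Bidder 3 bids 5.
Bid 7: wins, pays 7, utility 7 - 7 = 0.
Bid 5: wins, pays 5, utility 7 - 5 = 2.
So bidding 5 beats truth here (2 > 0).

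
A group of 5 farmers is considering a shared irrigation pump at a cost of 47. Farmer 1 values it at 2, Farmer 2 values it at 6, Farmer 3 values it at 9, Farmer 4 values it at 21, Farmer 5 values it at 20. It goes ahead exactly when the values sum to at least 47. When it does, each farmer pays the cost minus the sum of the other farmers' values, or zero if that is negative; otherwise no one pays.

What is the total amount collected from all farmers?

19

Total value 58 ≥ cost 47, so it is built.
Farmer 1: others sum to 56; max(0, 47 - 56) = 0.
Farmer 2: others sum to 52; max(0, 47 - 52) = 0.
Farmer 3: others sum to 49; max(0, 47 - 49) = 0.
Farmer 4: others sum to 37; max(0, 47 - 37) = 10.
Farmer 5: others sum to 38; max(0, 47 - 38) = 9.
Total collected = 0 + 0 + 0 + 10 + 9 = 19.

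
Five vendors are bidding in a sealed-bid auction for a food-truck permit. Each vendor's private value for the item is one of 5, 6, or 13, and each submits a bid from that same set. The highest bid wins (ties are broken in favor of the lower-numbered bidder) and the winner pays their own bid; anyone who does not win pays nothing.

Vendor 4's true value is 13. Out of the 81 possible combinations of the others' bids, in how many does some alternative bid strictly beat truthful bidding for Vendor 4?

Others bid (5, 5, 5, 5): truth gives 0; bid 6 gives 7 > 0. Violating.
Others bid (5, 5, 5, 6): truth gives 0; bid 6 gives 7 > 0. Violating.
Others bid (5, 5, 5, 13): truth gives 0; no alternative beats it.
Others bid (5, 5, 6, 5): truth gives 0; no alternative beats it.
(Checking all 81 profiles: 2 have a profitable deviation, 79 do not.)

2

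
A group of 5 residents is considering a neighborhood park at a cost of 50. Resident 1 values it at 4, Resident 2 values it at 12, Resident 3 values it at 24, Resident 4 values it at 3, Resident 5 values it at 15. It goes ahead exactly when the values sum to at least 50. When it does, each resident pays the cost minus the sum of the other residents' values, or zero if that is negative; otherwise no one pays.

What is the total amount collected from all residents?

27

Total value 58 ≥ cost 50, so it is built.
Resident 1: others sum to 54; max(0, 50 - 54) = 0.
Resident 2: others sum to 46; max(0, 50 - 46) = 4.
Resident 3: others sum to 34; max(0, 50 - 34) = 16.
Resident 4: others sum to 55; max(0, 50 - 55) = 0.
Resident 5: others sum to 43; max(0, 50 - 43) = 7.
Total collected = 0 + 4 + 16 + 0 + 7 = 27.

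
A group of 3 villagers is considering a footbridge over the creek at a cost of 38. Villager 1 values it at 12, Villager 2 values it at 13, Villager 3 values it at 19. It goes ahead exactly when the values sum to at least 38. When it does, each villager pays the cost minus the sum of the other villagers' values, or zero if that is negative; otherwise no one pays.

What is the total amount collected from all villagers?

Total value 44 ≥ cost 38, so it is built.
Villager 1: others sum to 32; max(0, 38 - 32) = 6.
Villager 2: others sum to 31; max(0, 38 - 31) = 7.
Villager 3: others sum to 25; max(0, 38 - 25) = 13.
Total collected = 6 + 7 + 13 = 26.

26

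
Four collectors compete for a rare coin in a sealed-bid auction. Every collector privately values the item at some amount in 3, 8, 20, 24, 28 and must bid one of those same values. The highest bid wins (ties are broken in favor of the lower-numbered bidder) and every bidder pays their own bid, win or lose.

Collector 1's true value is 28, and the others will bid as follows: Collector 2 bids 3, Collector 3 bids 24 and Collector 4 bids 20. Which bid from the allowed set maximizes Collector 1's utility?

24

Bid 3: loses but pays 3, utility -3.
Bid 8: loses but pays 8, utility -8.
Bid 20: loses but pays 20, utility -20.
Bid 24: wins, pays 24, utility 28 - 24 = 4.
Bid 28: wins, pays 28, utility 28 - 28 = 0.
The best choice is 24 with utility 4.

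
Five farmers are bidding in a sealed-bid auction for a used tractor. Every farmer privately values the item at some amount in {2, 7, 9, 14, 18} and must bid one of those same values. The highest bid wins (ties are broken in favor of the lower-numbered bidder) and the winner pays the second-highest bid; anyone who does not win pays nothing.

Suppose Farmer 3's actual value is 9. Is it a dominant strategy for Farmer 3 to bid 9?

Yes

Check each profile of the others' bids and compare truth against every alternative bid.
Others bid (2, 2, 2, 2): truth gives 7, best alternative gives 7.
Others bid (2, 2, 2, 7): truth gives 2, best alternative gives 2.
Others bid (2, 2, 7, 2): truth gives 2, best alternative gives 2.
Others bid (2, 2, 7, 7): truth gives 2, best alternative gives 2.
Others bid (2, 7, 2, 2): truth gives 2, best alternative gives 2.
Others bid (2, 7, 2, 7): truth gives 2, best alternative gives 2.
(Remaining 619 profiles checked similarly; truth is weakly best in each.)
In every case the truthful bid is at least as good as any alternative, so it is a dominant strategy.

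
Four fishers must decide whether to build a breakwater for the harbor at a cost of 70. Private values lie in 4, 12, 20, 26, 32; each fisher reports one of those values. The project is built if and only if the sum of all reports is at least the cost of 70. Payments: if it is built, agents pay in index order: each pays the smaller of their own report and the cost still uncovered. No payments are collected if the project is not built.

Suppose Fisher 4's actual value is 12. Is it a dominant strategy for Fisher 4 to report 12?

Check each profile of the others' reports and compare truth against every alternative report.
Others report (12, 26, 32): truth gives 12, best alternative gives 12.
Others report (12, 32, 26): truth gives 12, best alternative gives 12.
Others report (12, 32, 32): truth gives 12, best alternative gives 12.
Others report (20, 20, 32): truth gives 12, best alternative gives 12.
Others report (20, 26, 26): truth gives 12, best alternative gives 12.
Others report (20, 26, 32): truth gives 12, best alternative gives 12.
(Remaining 119 profiles checked similarly; truth is weakly best in each.)
In every case the truthful report is at least as good as any alternative, so it is a dominant strategy.

Yes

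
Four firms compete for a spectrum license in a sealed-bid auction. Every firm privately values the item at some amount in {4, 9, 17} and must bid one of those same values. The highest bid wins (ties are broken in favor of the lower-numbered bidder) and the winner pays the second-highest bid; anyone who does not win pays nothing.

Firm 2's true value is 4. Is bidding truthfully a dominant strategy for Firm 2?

Yes

Check each profile of the others' bids and compare truth against every alternative bid.
Others bid (4, 4, 9): truth gives 0, best alternative gives -5.
Others bid (4, 9, 4): truth gives 0, best alternative gives -5.
Others bid (4, 9, 9): truth gives 0, best alternative gives -5.
Others bid (4, 4, 4): truth gives 0, best alternative gives 0.
Others bid (4, 4, 17): truth gives 0, best alternative gives 0.
Others bid (4, 9, 17): truth gives 0, best alternative gives 0.
(Remaining 21 profiles checked similarly; truth is weakly best in each.)
In every case the truthful bid is at least as good as any alternative, so it is a dominant strategy.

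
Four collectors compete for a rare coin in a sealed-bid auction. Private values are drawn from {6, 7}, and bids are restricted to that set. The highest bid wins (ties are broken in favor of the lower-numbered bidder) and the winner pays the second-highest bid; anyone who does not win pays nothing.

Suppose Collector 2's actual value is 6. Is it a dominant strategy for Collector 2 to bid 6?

Yes

Check each profile of the others' bids and compare truth against every alternative bid.
Others bid (6, 6, 7): truth gives 0, best alternative gives -1.
Others bid (6, 7, 6): truth gives 0, best alternative gives -1.
Others bid (6, 7, 7): truth gives 0, best alternative gives -1.
Others bid (6, 6, 6): truth gives 0, best alternative gives 0.
Others bid (7, 6, 6): truth gives 0, best alternative gives 0.
Others bid (7, 6, 7): truth gives 0, best alternative gives 0.
(Remaining 2 profiles checked similarly; truth is weakly best in each.)
In every case the truthful bid is at least as good as any alternative, so it is a dominant strategy.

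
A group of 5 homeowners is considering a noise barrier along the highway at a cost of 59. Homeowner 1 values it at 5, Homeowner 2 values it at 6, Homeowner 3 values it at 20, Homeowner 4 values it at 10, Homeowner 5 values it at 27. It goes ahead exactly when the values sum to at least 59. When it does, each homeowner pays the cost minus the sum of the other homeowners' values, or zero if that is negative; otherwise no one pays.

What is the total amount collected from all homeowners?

Total value 68 ≥ cost 59, so it is built.
Homeowner 1: others sum to 63; max(0, 59 - 63) = 0.
Homeowner 2: others sum to 62; max(0, 59 - 62) = 0.
Homeowner 3: others sum to 48; max(0, 59 - 48) = 11.
Homeowner 4: others sum to 58; max(0, 59 - 58) = 1.
Homeowner 5: others sum to 41; max(0, 59 - 41) = 18.
Total collected = 0 + 0 + 11 + 1 + 18 = 30.

30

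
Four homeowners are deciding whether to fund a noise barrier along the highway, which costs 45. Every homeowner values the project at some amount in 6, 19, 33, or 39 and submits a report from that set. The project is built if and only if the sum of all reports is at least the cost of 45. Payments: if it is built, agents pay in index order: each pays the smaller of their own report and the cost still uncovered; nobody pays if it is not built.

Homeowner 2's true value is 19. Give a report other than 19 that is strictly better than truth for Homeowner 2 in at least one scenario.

6

Suppose Homeowner 1 reports 6, Homeowner 3 reports 6 and Homeowner 4 reports 33.
Report 19: project built, pays 19, utility 19 - 19 = 0.
Report 6: project built, pays 6, utility 19 - 6 = 13.
So reporting 6 beats truth here (13 > 0).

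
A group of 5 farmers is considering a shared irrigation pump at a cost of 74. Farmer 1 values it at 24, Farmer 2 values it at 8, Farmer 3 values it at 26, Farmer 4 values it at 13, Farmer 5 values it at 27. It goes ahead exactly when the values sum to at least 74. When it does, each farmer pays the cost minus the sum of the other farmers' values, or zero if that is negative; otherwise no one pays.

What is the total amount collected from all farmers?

5

Total value 98 ≥ cost 74, so it is built.
Farmer 1: others sum to 74; max(0, 74 - 74) = 0.
Farmer 2: others sum to 90; max(0, 74 - 90) = 0.
Farmer 3: others sum to 72; max(0, 74 - 72) = 2.
Farmer 4: others sum to 85; max(0, 74 - 85) = 0.
Farmer 5: others sum to 71; max(0, 74 - 71) = 3.
Total collected = 0 + 0 + 2 + 0 + 3 = 5.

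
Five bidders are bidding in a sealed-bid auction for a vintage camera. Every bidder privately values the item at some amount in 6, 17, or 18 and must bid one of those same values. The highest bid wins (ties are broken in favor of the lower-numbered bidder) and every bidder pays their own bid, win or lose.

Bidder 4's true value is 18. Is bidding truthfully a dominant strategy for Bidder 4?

Consider the case where Bidder 1 bids 6, Bidder 2 bids 6, Bidder 3 bids 6 and Bidder 5 bids 6.
Truthful bid 18: wins, pays 18, utility 18 - 18 = 0.
Bid 17 instead: wins, pays 17, utility 18 - 17 = 1.
Since 1 > 0, bidding 17 is strictly better here, so truthful bidding is not dominant.

No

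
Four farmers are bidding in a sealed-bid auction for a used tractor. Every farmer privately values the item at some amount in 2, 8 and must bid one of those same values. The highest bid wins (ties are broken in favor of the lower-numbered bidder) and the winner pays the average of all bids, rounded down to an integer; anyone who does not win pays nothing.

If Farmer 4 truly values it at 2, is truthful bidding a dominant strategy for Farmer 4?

Check each profile of the others' bids and compare truth against every alternative bid.
Others bid (2, 2, 2): truth gives 0, best alternative gives -1.
Others bid (2, 2, 8): truth gives 0, best alternative gives 0.
Others bid (2, 8, 2): truth gives 0, best alternative gives 0.
Others bid (2, 8, 8): truth gives 0, best alternative gives 0.
Others bid (8, 2, 2): truth gives 0, best alternative gives 0.
Others bid (8, 2, 8): truth gives 0, best alternative gives 0.
(Remaining 2 profiles checked similarly; truth is weakly best in each.)
In every case the truthful bid is at least as good as any alternative, so it is a dominant strategy.

Yes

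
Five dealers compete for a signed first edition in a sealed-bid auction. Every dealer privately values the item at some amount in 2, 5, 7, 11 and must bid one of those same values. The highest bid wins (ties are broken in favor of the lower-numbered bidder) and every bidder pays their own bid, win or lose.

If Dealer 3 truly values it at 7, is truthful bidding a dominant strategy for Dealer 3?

No

Consider the case where Dealer 1 bids 2, Dealer 2 bids 2, Dealer 4 bids 2 and Dealer 5 bids 2.
Truthful bid 7: wins, pays 7, utility 7 - 7 = 0.
Bid 5 instead: wins, pays 5, utility 7 - 5 = 2.
Since 2 > 0, bidding 5 is strictly better here, so truthful bidding is not dominant.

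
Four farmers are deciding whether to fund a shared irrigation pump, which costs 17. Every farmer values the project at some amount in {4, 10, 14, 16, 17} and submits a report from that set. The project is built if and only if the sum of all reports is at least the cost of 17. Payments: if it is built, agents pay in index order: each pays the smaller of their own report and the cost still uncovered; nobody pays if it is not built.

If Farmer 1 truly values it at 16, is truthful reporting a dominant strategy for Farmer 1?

Consider the case where Farmer 2 reports 4, Farmer 3 reports 4 and Farmer 4 reports 4.
Truthful report 16: project built, pays 16, utility 16 - 16 = 0.
Report 10 instead: project built, pays 10, utility 16 - 10 = 6.
Since 6 > 0, reporting 10 is strictly better here, so truthful reporting is not dominant.

No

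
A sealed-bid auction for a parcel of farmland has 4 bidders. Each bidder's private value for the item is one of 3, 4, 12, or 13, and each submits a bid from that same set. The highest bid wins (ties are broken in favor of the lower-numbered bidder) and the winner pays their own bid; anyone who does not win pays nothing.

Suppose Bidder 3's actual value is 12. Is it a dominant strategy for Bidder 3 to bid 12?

Consider the case where Bidder 1 bids 3, Bidder 2 bids 3 and Bidder 4 bids 3.
Truthful bid 12: wins, pays 12, utility 12 - 12 = 0.
Bid 4 instead: wins, pays 4, utility 12 - 4 = 8.
Since 8 > 0, bidding 4 is strictly better here, so truthful bidding is not dominant.

No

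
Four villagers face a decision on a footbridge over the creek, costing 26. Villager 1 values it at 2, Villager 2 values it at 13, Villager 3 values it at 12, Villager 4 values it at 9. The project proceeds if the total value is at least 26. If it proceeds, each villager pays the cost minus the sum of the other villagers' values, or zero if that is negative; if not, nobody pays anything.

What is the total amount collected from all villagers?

Total value 36 ≥ cost 26, so it is built.
Villager 1: others sum to 34; max(0, 26 - 34) = 0.
Villager 2: others sum to 23; max(0, 26 - 23) = 3.
Villager 3: others sum to 24; max(0, 26 - 24) = 2.
Villager 4: others sum to 27; max(0, 26 - 27) = 0.
Total collected = 0 + 3 + 2 + 0 = 5.

5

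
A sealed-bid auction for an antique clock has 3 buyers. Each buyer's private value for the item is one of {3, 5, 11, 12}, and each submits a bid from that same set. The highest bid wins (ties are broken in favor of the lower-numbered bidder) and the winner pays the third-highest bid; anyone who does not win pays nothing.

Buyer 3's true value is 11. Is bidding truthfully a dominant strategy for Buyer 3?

No

Consider the case where Buyer 1 bids 3 and Buyer 2 bids 11.
Truthful bid 11: loses, pays 0, utility 0.
Bid 12 instead: wins, pays 3, utility 11 - 3 = 8.
Since 8 > 0, bidding 12 is strictly better here, so truthful bidding is not dominant.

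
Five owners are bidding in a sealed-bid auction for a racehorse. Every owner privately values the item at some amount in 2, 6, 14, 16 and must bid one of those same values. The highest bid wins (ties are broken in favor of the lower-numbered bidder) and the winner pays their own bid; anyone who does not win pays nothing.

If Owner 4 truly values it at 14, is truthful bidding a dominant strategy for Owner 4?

Consider the case where Owner 1 bids 2, Owner 2 bids 2, Owner 3 bids 2 and Owner 5 bids 2.
Truthful bid 14: wins, pays 14, utility 14 - 14 = 0.
Bid 6 instead: wins, pays 6, utility 14 - 6 = 8.
Since 8 > 0, bidding 6 is strictly better here, so truthful bidding is not dominant.

No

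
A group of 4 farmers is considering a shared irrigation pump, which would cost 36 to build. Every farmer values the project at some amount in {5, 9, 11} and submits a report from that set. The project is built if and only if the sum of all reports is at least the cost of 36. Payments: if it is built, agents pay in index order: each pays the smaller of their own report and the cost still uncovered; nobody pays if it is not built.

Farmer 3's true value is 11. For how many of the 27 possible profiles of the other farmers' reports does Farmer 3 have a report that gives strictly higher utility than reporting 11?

Others report (5, 11, 11): truth gives 0; report 9 gives 2 > 0. Violating.
Others report (9, 9, 9): truth gives 0; report 9 gives 2 > 0. Violating.
Others report (9, 9, 11): truth gives 0; report 9 gives 2 > 0. Violating.
Others report (9, 11, 9): truth gives 0; report 9 gives 2 > 0. Violating.
Others report (5, 5, 5): truth gives 0; no alternative beats it.
Others report (5, 5, 9): truth gives 0; no alternative beats it.
(Checking all 27 profiles: 11 have a profitable deviation, 16 do not.)

11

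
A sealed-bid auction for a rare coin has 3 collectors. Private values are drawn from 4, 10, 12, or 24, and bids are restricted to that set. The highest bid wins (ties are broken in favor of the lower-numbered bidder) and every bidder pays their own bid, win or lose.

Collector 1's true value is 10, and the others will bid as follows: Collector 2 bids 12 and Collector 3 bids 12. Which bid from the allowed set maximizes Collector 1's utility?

Bid 4: loses but pays 4, utility -4.
Bid 10: loses but pays 10, utility -10.
Bid 12: wins, pays 12, utility 10 - 12 = -2.
Bid 24: wins, pays 24, utility 10 - 24 = -14.
The best choice is 12 with utility -2.

12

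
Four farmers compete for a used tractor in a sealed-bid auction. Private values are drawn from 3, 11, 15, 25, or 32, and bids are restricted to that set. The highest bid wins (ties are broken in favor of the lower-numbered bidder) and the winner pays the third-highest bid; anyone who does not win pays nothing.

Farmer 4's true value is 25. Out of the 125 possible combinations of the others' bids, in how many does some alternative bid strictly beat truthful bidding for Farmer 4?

Others bid (3, 3, 25): truth gives 0; bid 32 gives 22 > 0. Violating.
Others bid (3, 11, 25): truth gives 0; bid 32 gives 14 > 0. Violating.
Others bid (3, 15, 25): truth gives 0; bid 32 gives 10 > 0. Violating.
Others bid (3, 25, 3): truth gives 0; bid 32 gives 22 > 0. Violating.
Others bid (3, 3, 3): truth gives 22; no alternative beats it.
Others bid (3, 3, 11): truth gives 22; no alternative beats it.
(Checking all 125 profiles: 27 have a profitable deviation, 98 do not.)

27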